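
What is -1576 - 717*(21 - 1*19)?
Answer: -3010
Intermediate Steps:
-1576 - 717*(21 - 1*19) = -1576 - 717*(21 - 19) = -1576 - 717*2 = -1576 - 1*1434 = -1576 - 1434 = -3010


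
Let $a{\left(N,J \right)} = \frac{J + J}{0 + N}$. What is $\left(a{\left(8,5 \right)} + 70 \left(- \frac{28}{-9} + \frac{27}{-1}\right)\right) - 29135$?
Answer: $- \frac{1109015}{36} \approx -30806.0$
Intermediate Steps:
$a{\left(N,J \right)} = \frac{2 J}{N}$
$\left(a{\left(8,5 \right)} + 70 \left(- \frac{28}{-9} + \frac{27}{-1}\right)\right) - 29135 = \left(2 \cdot 5 \cdot \frac{1}{8} + 70 \left(- \frac{28}{-9} + \frac{27}{-1}\right)\right) - 29135 = \left(2 \cdot 5 \cdot \frac{1}{8} + 70 \left(\left(-28\right) \left(- \frac{1}{9}\right) + 27 \left(-1\right)\right)\right) - 29135 = \left(\frac{5}{4} + 70 \left(\frac{28}{9} - 27\right)\right) - 29135 = \left(\frac{5}{4} + 70 \left(- \frac{215}{9}\right)\right) - 29135 = \left(\frac{5}{4} - \frac{15050}{9}\right) - 29135 = - \frac{60155}{36} - 29135 = - \frac{1109015}{36}$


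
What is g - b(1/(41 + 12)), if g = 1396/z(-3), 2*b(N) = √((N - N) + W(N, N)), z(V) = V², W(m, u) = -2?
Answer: 1396/9 - I*√2/2 ≈ 155.11 - 0.70711*I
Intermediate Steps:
b(N) = I*√2/2 (b(N) = √((N - N) - 2)/2 = √(0 - 2)/2 = √(-2)/2 = (I*√2)/2 = I*√2/2)
g = 1396/9 (g = 1396/((-3)²) = 1396/9 ≈ 155.11)
g - b(1/(41 + 12)) = 1396/9 - I*√2/2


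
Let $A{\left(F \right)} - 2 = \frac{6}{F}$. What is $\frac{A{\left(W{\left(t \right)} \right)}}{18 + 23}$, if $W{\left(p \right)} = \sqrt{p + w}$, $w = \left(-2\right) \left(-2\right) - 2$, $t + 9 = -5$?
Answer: $\frac{2}{41} - \frac{i \sqrt{3}}{41} \approx 0.048781 - 0.042245 i$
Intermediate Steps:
$t = -14$ ($t = -9 - 5 = -14$)
$w = 2$ ($w = 4 - 2 = 2$)
$W{\left(p \right)} = \sqrt{2 + p}$ ($W{\left(p \right)} = \sqrt{p + 2} = \sqrt{2 + p}$)
$A{\left(F \right)} = 2 + \frac{6}{F}$
$\frac{A{\left(W{\left(t \right)} \right)}}{18 + 23} = \frac{2 + \frac{6}{\sqrt{2 - 14}}}{18 + 23} = \frac{2 + \frac{6}{\sqrt{-12}}}{41} = \left(2 + \frac{6}{2 i \sqrt{3}}\right) \frac{1}{41} = \left(2 + 6 \left(- \frac{i \sqrt{3}}{6}\right)\right) \frac{1}{41} = \left(2 - i \sqrt{3}\right) \frac{1}{41} = \frac{2}{41} - \frac{i \sqrt{3}}{41}$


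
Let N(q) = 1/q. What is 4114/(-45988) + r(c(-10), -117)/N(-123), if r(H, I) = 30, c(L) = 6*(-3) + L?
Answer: -84849917/22994 ≈ -3690.1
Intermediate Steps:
c(L) = -18 + L
4114/(-45988) + r(c(-10), -117)/N(-123) = 4114/(-45988) + 30/(1/(-123)) = 4114*(-1/45988) + 30/(-1/123) = -2057/22994 + 30*(-123) = -2057/22994 - 3690 = -84849917/22994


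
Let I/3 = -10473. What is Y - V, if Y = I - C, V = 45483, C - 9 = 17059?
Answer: -93970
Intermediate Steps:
C = 17068 (C = 9 + 17059 = 17068)
I = -31419 (I = 3*(-10473) = -31419)
Y = -48487 (Y = -31419 - 1*17068 = -31419 - 17068 = -48487)
Y - V = -48487 - 1*45483 = -48487 - 45483 = -93970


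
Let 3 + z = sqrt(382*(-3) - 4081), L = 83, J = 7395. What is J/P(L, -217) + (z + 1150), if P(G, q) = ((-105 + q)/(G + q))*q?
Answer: 39577274/34937 + I*sqrt(5227) ≈ 1132.8 + 72.298*I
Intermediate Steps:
z = -3 + I*sqrt(5227) (z = -3 + sqrt(382*(-3) - 4081) = -3 + sqrt(-1146 - 4081) = -3 + sqrt(-5227) = -3 + I*sqrt(5227) ≈ -3.0 + 72.298*I)
P(G, q) = q*(-105 + q)/(G + q) (P(G, q) = ((-105 + q)/(G + q))*q = q*(-105 + q)/(G + q))
J/P(L, -217) + (z + 1150) = 7395/((-217*(-105 - 217)/(83 - 217))) + ((-3 + I*sqrt(5227)) + 1150) = 7395/((-217*(-322)/(-134))) + (1147 + I*sqrt(5227)) = 7395/((-217*(-1/134)*(-322))) + (1147 + I*sqrt(5227)) = 7395/(-34937/67) + (1147 + I*sqrt(5227)) = 7395*(-67/34937) + (1147 + I*sqrt(5227)) = -495465/34937 + (1147 + I*sqrt(5227)) = 39577274/34937 + I*sqrt(5227)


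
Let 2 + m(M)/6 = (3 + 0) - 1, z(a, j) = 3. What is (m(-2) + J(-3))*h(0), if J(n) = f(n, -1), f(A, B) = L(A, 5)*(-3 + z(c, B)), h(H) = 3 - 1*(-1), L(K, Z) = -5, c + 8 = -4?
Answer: 0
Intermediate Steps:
c = -12 (c = -8 - 4 = -12)
h(H) = 4 (h(H) = 3 + 1 = 4)
f(A, B) = 0 (f(A, B) = -5*(-3 + 3) = -5*0 = 0)
J(n) = 0
m(M) = 0 (m(M) = -12 + 6*((3 + 0) - 1) = -12 + 6*(3 - 1) = -12 + 6*2 = -12 + 12 = 0)
(m(-2) + J(-3))*h(0) = (0 + 0)*4 = 0*4 = 0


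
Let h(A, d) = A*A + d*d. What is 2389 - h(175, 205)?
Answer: -70261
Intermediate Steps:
h(A, d) = A² + d²
2389 - h(175, 205) = 2389 - (175² + 205²) = 2389 - (30625 + 42025) = 2389 - 1*72650 = 2389 - 72650 = -70261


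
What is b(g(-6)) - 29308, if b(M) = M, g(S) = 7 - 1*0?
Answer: -29301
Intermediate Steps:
g(S) = 7 (g(S) = 7 + 0 = 7)
b(g(-6)) - 29308 = 7 - 29308 = -29301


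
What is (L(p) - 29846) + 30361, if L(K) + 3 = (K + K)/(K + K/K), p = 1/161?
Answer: 41473/81 ≈ 512.01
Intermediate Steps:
p = 1/161 ≈ 0.0062112
L(K) = -3 + 2*K/(1 + K) (L(K) = -3 + (K + K)/(K + K/K) = -3 + (2*K)/(K + 1) = -3 + (2*K)/(1 + K) = -3 + 2*K/(1 + K))
(L(p) - 29846) + 30361 = ((-3 - 1*1/161)/(1 + 1/161) - 29846) + 30361 = ((-3 - 1/161)/(162/161) - 29846) + 30361 = ((161/162)*(-484/161) - 29846) + 30361 = (-242/81 - 29846) + 30361 = -2417768/81 + 30361 = 41473/81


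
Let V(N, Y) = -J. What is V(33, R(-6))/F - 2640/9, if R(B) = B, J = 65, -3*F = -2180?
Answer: -383797/1308 ≈ -293.42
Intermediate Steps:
F = 2180/3 (F = -⅓*(-2180) = 2180/3 ≈ 726.67)
V(N, Y) = -65 (V(N, Y) = -1*65 = -65)
V(33, R(-6))/F - 2640/9 = -65/2180/3 - 2640/9 = -65*3/2180 - 2640*⅑ = -39/436 - 880/3 = -383797/1308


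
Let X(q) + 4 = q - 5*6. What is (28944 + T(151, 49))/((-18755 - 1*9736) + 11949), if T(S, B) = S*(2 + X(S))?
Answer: -46913/16542 ≈ -2.8360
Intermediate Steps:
X(q) = -34 + q (X(q) = -4 + (q - 5*6) = -4 + (q - 30) = -4 + (-30 + q) = -34 + q)
T(S, B) = S*(-32 + S) (T(S, B) = S*(2 + (-34 + S)) = S*(-32 + S))
(28944 + T(151, 49))/((-18755 - 1*9736) + 11949) = (28944 + 151*(-32 + 151))/((-18755 - 1*9736) + 11949) = (28944 + 151*119)/((-18755 - 9736) + 11949) = (28944 + 17969)/(-28491 + 11949) = 46913/(-16542) = 46913*(-1/16542) = -46913/16542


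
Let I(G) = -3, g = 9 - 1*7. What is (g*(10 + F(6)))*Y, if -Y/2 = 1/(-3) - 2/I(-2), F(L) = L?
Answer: -64/3 ≈ -21.333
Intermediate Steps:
g = 2 (g = 9 - 7 = 2)
Y = -⅔ (Y = -2*(1/(-3) - 2/(-3)) = -2*(1*(-⅓) - 2*(-⅓)) = -2*(-⅓ + ⅔) = -2*⅓ = -⅔ ≈ -0.66667)
(g*(10 + F(6)))*Y = (2*(10 + 6))*(-⅔) = (2*16)*(-⅔) = 32*(-⅔) = -64/3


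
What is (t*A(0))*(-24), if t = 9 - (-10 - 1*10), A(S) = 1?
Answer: -696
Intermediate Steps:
t = 29 (t = 9 - (-10 - 10) = 9 - 1*(-20) = 9 + 20 = 29)
(t*A(0))*(-24) = (29*1)*(-24) = 29*(-24) = -696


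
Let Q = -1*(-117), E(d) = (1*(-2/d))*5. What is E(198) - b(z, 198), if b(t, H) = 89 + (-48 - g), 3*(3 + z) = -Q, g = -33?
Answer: -7331/99 ≈ -74.051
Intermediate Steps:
E(d) = -10/d (E(d) = -2/d*5 = -10/d)
Q = 117
z = -42 (z = -3 + (-1*117)/3 = -3 + (⅓)*(-117) = -3 - 39 = -42)
b(t, H) = 74 (b(t, H) = 89 + (-48 - 1*(-33)) = 89 + (-48 + 33) = 89 - 15 = 74)
E(198) - b(z, 198) = -10/198 - 1*74 = -10*1/198 - 74 = -5/99 - 74 = -7331/99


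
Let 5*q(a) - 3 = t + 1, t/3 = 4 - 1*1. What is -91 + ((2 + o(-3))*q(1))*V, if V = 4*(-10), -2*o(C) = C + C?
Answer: -611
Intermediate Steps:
t = 9 (t = 3*(4 - 1*1) = 3*(4 - 1) = 3*3 = 9)
o(C) = -C (o(C) = -(C + C)/2 = -C)
q(a) = 13/5 (q(a) = 3/5 + (9 + 1)/5 = 3/5 + (1/5)*10 = 3/5 + 2 = 13/5)
V = -40
-91 + ((2 + o(-3))*q(1))*V = -91 + ((2 - 1*(-3))*(13/5))*(-40) = -91 + ((2 + 3)*(13/5))*(-40) = -91 + (5*(13/5))*(-40) = -91 + 13*(-40) = -91 - 520 = -611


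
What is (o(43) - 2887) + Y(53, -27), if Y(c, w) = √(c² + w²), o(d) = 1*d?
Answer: -2844 + √3538 ≈ -2784.5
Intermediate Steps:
o(d) = d
(o(43) - 2887) + Y(53, -27) = (43 - 2887) + √(53² + (-27)²) = -2844 + √(2809 + 729) = -2844 + √3538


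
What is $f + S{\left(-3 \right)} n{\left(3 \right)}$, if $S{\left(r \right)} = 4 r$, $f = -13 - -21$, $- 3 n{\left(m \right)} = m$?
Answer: $20$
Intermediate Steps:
$n{\left(m \right)} = - \frac{m}{3}$
$f = 8$ ($f = -13 + 21 = 8$)
$f + S{\left(-3 \right)} n{\left(3 \right)} = 8 + 4 \left(-3\right) \left(\left(- \frac{1}{3}\right) 3\right) = 8 - -12 = 8 + 12 = 20$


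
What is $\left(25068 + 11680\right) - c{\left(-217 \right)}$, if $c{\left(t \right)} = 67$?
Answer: $36681$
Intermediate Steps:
$\left(25068 + 11680\right) - c{\left(-217 \right)} = \left(25068 + 11680\right) - 67 = 36748 - 67 = 36681$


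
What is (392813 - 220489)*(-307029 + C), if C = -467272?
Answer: -133430645524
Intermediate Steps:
(392813 - 220489)*(-307029 + C) = (392813 - 220489)*(-307029 - 467272) = 172324*(-774301) = -133430645524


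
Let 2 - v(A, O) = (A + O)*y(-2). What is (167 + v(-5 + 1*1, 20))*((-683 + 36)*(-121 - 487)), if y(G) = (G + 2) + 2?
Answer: 53892512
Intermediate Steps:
y(G) = 4 + G (y(G) = (2 + G) + 2 = 4 + G)
v(A, O) = 2 - 2*A - 2*O (v(A, O) = 2 - (A + O)*(4 - 2) = 2 - (A + O)*2 = 2 - (2*A + 2*O) = 2 + (-2*A - 2*O) = 2 - 2*A - 2*O)
(167 + v(-5 + 1*1, 20))*((-683 + 36)*(-121 - 487)) = (167 + (2 - 2*(-5 + 1*1) - 2*20))*((-683 + 36)*(-121 - 487)) = (167 + (2 - 2*(-5 + 1) - 40))*(-647*(-608)) = (167 + (2 - 2*(-4) - 40))*393376 = (167 + (2 + 8 - 40))*393376 = (167 - 30)*393376 = 137*393376 = 53892512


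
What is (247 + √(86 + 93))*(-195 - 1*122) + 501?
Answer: -77798 - 317*√179 ≈ -82039.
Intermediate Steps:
(247 + √(86 + 93))*(-195 - 1*122) + 501 = (247 + √179)*(-195 - 122) + 501 = (247 + √179)*(-317) + 501 = (-78299 - 317*√179) + 501 = -77798 - 317*√179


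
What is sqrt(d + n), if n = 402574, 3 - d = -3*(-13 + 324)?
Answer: sqrt(403510) ≈ 635.22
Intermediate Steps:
d = 936 (d = 3 - (-3)*(-13 + 324) = 3 - (-3)*311 = 3 - 1*(-933) = 3 + 933 = 936)
sqrt(d + n) = sqrt(936 + 402574) = sqrt(403510)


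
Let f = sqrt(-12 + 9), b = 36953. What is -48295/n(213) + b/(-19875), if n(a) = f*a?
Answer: -36953/19875 + 48295*I*sqrt(3)/639 ≈ -1.8593 + 130.91*I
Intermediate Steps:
f = I*sqrt(3) (f = sqrt(-3) = I*sqrt(3) ≈ 1.732*I)
n(a) = I*a*sqrt(3) (n(a) = (I*sqrt(3))*a = I*a*sqrt(3))
-48295/n(213) + b/(-19875) = -48295*(-I*sqrt(3)/639) + 36953/(-19875) = -48295*(-I*sqrt(3)/639) + 36953*(-1/19875) = -(-48295)*I*sqrt(3)/639 - 36953/19875 = 48295*I*sqrt(3)/639 - 36953/19875 = -36953/19875 + 48295*I*sqrt(3)/639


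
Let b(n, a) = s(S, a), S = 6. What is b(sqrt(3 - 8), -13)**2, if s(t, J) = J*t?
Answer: 6084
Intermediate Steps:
b(n, a) = 6*a (b(n, a) = a*6 = 6*a)
b(sqrt(3 - 8), -13)**2 = (6*(-13))**2 = (-78)**2 = 6084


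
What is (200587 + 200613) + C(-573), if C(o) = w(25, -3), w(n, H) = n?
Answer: 401225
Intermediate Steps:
C(o) = 25
(200587 + 200613) + C(-573) = (200587 + 200613) + 25 = 401200 + 25 = 401225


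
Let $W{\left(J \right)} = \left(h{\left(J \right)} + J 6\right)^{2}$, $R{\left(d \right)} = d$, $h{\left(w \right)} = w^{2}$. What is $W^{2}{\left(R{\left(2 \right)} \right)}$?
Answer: $65536$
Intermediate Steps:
$W{\left(J \right)} = \left(J^{2} + 6 J\right)^{2}$ ($W{\left(J \right)} = \left(J^{2} + J 6\right)^{2} = \left(J^{2} + 6 J\right)^{2}$)
$W^{2}{\left(R{\left(2 \right)} \right)} = \left(2^{2} \left(6 + 2\right)^{2}\right)^{2} = \left(4 \cdot 8^{2}\right)^{2} = \left(4 \cdot 64\right)^{2} = 256^{2} = 65536$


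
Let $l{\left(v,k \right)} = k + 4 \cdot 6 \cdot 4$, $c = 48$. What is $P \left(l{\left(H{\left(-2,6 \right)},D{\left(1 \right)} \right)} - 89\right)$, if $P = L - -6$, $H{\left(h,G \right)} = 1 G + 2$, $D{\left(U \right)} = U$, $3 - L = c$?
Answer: $-312$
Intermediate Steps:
$L = -45$ ($L = 3 - 48 = -45$)
$H{\left(h,G \right)} = 2 + G$ ($H{\left(h,G \right)} = G + 2 = 2 + G$)
$l{\left(v,k \right)} = 96 + k$ ($l{\left(v,k \right)} = k + 24 \cdot 4 = k + 96 = 96 + k$)
$P = -39$ ($P = -45 - -6 = -45 + 6 = -39$)
$P \left(l{\left(H{\left(-2,6 \right)},D{\left(1 \right)} \right)} - 89\right) = - 39 \left(\left(96 + 1\right) - 89\right) = - 39 \left(97 - 89\right) = \left(-39\right) 8 = -312$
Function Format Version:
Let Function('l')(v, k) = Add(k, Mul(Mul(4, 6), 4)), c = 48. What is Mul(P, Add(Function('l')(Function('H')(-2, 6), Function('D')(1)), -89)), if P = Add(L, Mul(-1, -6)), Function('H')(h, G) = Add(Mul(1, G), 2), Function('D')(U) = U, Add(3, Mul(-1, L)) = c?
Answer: -312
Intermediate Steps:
L = -45 (L = Add(3, Mul(-1, 48)) = Add(3, -48) = -45)
Function('H')(h, G) = Add(2, G) (Function('H')(h, G) = Add(G, 2) = Add(2, G))
Function('l')(v, k) = Add(96, k) (Function('l')(v, k) = Add(k, Mul(24, 4)) = Add(k, 96) = Add(96, k))
P = -39 (P = Add(-45, Mul(-1, -6)) = Add(-45, 6) = -39)
Mul(P, Add(Function('l')(Function('H')(-2, 6), Function('D')(1)), -89)) = Mul(-39, Add(Add(96, 1), -89)) = Mul(-39, Add(97, -89)) = Mul(-39, 8) = -312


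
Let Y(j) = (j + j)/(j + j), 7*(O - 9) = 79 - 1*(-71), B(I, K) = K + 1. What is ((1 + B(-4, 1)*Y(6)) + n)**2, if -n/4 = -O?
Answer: 762129/49 ≈ 15554.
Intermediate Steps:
B(I, K) = 1 + K
O = 213/7 (O = 9 + (79 - 1*(-71))/7 = 9 + (79 + 71)/7 = 9 + (1/7)*150 = 9 + 150/7 = 213/7 ≈ 30.429)
Y(j) = 1 (Y(j) = (2*j)/((2*j)) = (2*j)*(1/(2*j)) = 1)
n = 852/7 (n = -(-4)*213/7 = -4*(-213/7) = 852/7 ≈ 121.71)
((1 + B(-4, 1)*Y(6)) + n)**2 = ((1 + (1 + 1)*1) + 852/7)**2 = ((1 + 2*1) + 852/7)**2 = ((1 + 2) + 852/7)**2 = (3 + 852/7)**2 = (873/7)**2 = 762129/49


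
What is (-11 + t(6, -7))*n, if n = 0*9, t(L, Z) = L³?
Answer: 0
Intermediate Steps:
n = 0
(-11 + t(6, -7))*n = (-11 + 6³)*0 = (-11 + 216)*0 = 205*0 = 0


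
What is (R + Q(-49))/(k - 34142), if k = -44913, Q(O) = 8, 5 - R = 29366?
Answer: 29353/79055 ≈ 0.37130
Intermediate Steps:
R = -29361 (R = 5 - 1*29366 = 5 - 29366 = -29361)
(R + Q(-49))/(k - 34142) = (-29361 + 8)/(-44913 - 34142) = -29353/(-79055) = -29353*(-1/79055) = 29353/79055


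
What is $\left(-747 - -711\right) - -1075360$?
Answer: $1075324$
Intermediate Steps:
$\left(-747 - -711\right) - -1075360 = \left(-747 + 711\right) + 1075360 = -36 + 1075360 = 1075324$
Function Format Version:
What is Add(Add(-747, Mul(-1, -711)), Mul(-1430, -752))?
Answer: 1075324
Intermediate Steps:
Add(Add(-747, Mul(-1, -711)), Mul(-1430, -752)) = Add(Add(-747, 711), 1075360) = Add(-36, 1075360) = 1075324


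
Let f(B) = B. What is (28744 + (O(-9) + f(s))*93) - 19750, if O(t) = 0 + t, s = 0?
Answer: 8157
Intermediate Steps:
O(t) = t
(28744 + (O(-9) + f(s))*93) - 19750 = (28744 + (-9 + 0)*93) - 19750 = (28744 - 9*93) - 19750 = (28744 - 837) - 19750 = 27907 - 19750 = 8157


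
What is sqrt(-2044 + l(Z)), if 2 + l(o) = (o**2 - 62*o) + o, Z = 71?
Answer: 2*I*sqrt(334) ≈ 36.551*I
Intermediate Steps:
l(o) = -2 + o**2 - 61*o (l(o) = -2 + ((o**2 - 62*o) + o) = -2 + (o**2 - 61*o) = -2 + o**2 - 61*o)
sqrt(-2044 + l(Z)) = sqrt(-2044 + (-2 + 71**2 - 61*71)) = sqrt(-2044 + (-2 + 5041 - 4331)) = sqrt(-2044 + 708) = sqrt(-1336) = 2*I*sqrt(334)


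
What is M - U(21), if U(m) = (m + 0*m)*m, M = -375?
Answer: -816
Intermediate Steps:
U(m) = m² (U(m) = (m + 0)*m = m*m = m²)
M - U(21) = -375 - 1*21² = -375 - 1*441 = -375 - 441 = -816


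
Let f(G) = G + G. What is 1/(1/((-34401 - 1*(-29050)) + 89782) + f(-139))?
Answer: -84431/23471817 ≈ -0.0035971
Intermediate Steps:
f(G) = 2*G
1/(1/((-34401 - 1*(-29050)) + 89782) + f(-139)) = 1/(1/((-34401 - 1*(-29050)) + 89782) + 2*(-139)) = 1/(1/((-34401 + 29050) + 89782) - 278) = 1/(1/(-5351 + 89782) - 278) = 1/(1/84431 - 278) = 1/(-23471817/84431) = -84431/23471817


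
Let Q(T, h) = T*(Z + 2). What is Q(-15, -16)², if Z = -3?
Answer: 225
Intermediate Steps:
Q(T, h) = -T (Q(T, h) = T*(-3 + 2) = T*(-1) = -T)
Q(-15, -16)² = (-1*(-15))² = 15² = 225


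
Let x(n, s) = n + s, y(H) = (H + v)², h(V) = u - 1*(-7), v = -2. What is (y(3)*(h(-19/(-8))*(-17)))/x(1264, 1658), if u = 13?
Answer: -170/1461 ≈ -0.11636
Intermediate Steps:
h(V) = 20 (h(V) = 13 - 1*(-7) = 13 + 7 = 20)
y(H) = (-2 + H)² (y(H) = (H - 2)² = (-2 + H)²)
(y(3)*(h(-19/(-8))*(-17)))/x(1264, 1658) = ((-2 + 3)²*(20*(-17)))/(1264 + 1658) = (1²*(-340))/2922 = (1*(-340))*(1/2922) = -340*1/2922 = -170/1461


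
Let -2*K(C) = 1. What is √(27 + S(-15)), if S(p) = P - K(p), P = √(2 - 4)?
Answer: √(110 + 4*I*√2)/2 ≈ 5.2458 + 0.1348*I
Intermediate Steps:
K(C) = -½ (K(C) = -½*1 = -½)
P = I*√2 (P = √(-2) = I*√2 ≈ 1.4142*I)
S(p) = ½ + I*√2 (S(p) = I*√2 - 1*(-½) = I*√2 + ½ = ½ + I*√2)
√(27 + S(-15)) = √(27 + (½ + I*√2)) = √(55/2 + I*√2)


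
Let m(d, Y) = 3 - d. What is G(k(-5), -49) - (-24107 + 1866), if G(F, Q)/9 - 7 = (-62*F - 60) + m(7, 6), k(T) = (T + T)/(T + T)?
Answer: 21170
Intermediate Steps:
k(T) = 1 (k(T) = (2*T)/((2*T)) = (2*T)*(1/(2*T)) = 1)
G(F, Q) = -513 - 558*F (G(F, Q) = 63 + 9*((-62*F - 60) + (3 - 1*7)) = 63 + 9*((-60 - 62*F) + (3 - 7)) = 63 + 9*((-60 - 62*F) - 4) = 63 + 9*(-64 - 62*F) = 63 + (-576 - 558*F) = -513 - 558*F)
G(k(-5), -49) - (-24107 + 1866) = (-513 - 558*1) - (-24107 + 1866) = (-513 - 558) - 1*(-22241) = -1071 + 22241 = 21170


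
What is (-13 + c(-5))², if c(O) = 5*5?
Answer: 144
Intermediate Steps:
c(O) = 25
(-13 + c(-5))² = (-13 + 25)² = 12² = 144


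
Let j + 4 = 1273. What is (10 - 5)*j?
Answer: 6345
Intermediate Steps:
j = 1269 (j = -4 + 1273 = 1269)
(10 - 5)*j = (10 - 5)*1269 = 5*1269 = 6345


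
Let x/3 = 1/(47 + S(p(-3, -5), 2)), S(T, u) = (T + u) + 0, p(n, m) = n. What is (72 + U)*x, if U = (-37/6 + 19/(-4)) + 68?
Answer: 1549/184 ≈ 8.4185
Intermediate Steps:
S(T, u) = T + u
x = 3/46 (x = 3/(47 + (-3 + 2)) = 3/(47 - 1) = 3/46 ≈ 0.065217)
U = 685/12 (U = (-37*⅙ + 19*(-¼)) + 68 = (-37/6 - 19/4) + 68 = -131/12 + 68 = 685/12 ≈ 57.083)
(72 + U)*x = (72 + 685/12)*(3/46) = (1549/12)*(3/46) = 1549/184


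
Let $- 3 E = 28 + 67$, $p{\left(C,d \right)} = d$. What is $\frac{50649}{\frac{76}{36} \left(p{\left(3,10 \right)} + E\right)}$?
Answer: $- \frac{1367523}{1235} \approx -1107.3$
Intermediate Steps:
$E = - \frac{95}{3}$ ($E = - \frac{28 + 67}{3} = \left(- \frac{1}{3}\right) 95 = - \frac{95}{3} \approx -31.667$)
$\frac{50649}{\frac{76}{36} \left(p{\left(3,10 \right)} + E\right)} = \frac{50649}{\frac{76}{36} \left(10 - \frac{95}{3}\right)} = \frac{50649}{76 \cdot \frac{1}{36} \left(- \frac{65}{3}\right)} = \frac{50649}{\frac{19}{9} \left(- \frac{65}{3}\right)} = \frac{50649}{- \frac{1235}{27}} = 50649 \left(- \frac{27}{1235}\right) = - \frac{1367523}{1235}$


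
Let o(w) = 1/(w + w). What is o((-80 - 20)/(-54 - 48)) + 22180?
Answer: 2218051/100 ≈ 22181.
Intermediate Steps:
o(w) = 1/(2*w)
o((-80 - 20)/(-54 - 48)) + 22180 = 1/(2*(((-80 - 20)/(-54 - 48)))) + 22180 = 1/(2*((-100/(-102)))) + 22180 = 1/(2*((-100*(-1/102)))) + 22180 = 1/(2*(50/51)) + 22180 = (1/2)*(51/50) + 22180 = 51/100 + 22180 = 2218051/100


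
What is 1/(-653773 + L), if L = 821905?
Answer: 1/168132 ≈ 5.9477e-6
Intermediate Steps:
1/(-653773 + L) = 1/(-653773 + 821905) = 1/168132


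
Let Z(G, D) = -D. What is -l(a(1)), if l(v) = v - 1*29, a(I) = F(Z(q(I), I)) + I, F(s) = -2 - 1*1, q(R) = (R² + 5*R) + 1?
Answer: 31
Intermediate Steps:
q(R) = 1 + R² + 5*R
F(s) = -3 (F(s) = -2 - 1 = -3)
a(I) = -3 + I
l(v) = -29 + v (l(v) = v - 29 = -29 + v)
-l(a(1)) = -(-29 + (-3 + 1)) = -(-29 - 2) = -1*(-31) = 31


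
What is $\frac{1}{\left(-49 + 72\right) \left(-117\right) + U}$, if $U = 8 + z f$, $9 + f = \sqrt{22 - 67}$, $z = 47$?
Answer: $- \frac{3106}{9746641} - \frac{141 i \sqrt{5}}{9746641} \approx -0.00031867 - 3.2348 \cdot 10^{-5} i$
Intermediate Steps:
$f = -9 + 3 i \sqrt{5}$ ($f = -9 + \sqrt{22 - 67} = -9 + \sqrt{-45} = -9 + 3 i \sqrt{5} \approx -9.0 + 6.7082 i$)
$U = -415 + 141 i \sqrt{5}$ ($U = 8 + 47 \left(-9 + 3 i \sqrt{5}\right) = 8 - \left(423 - 141 i \sqrt{5}\right) = -415 + 141 i \sqrt{5} \approx -415.0 + 315.29 i$)
$\frac{1}{\left(-49 + 72\right) \left(-117\right) + U} = \frac{1}{\left(-49 + 72\right) \left(-117\right) - \left(415 - 141 i \sqrt{5}\right)} = \frac{1}{23 \left(-117\right) - \left(415 - 141 i \sqrt{5}\right)} = \frac{1}{-2691 - \left(415 - 141 i \sqrt{5}\right)} = \frac{1}{-3106 + 141 i \sqrt{5}}$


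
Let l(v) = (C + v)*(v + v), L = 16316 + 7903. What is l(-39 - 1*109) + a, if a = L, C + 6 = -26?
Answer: 77499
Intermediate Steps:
C = -32 (C = -6 - 26 = -32)
L = 24219
a = 24219
l(v) = 2*v*(-32 + v) (l(v) = (-32 + v)*(v + v) = (-32 + v)*(2*v) = 2*v*(-32 + v))
l(-39 - 1*109) + a = 2*(-39 - 1*109)*(-32 + (-39 - 1*109)) + 24219 = 2*(-39 - 109)*(-32 + (-39 - 109)) + 24219 = 2*(-148)*(-32 - 148) + 24219 = 2*(-148)*(-180) + 24219 = 53280 + 24219 = 77499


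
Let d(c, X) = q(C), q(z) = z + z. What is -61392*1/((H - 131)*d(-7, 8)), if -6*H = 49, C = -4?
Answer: -46044/835 ≈ -55.143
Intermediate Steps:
q(z) = 2*z
d(c, X) = -8 (d(c, X) = 2*(-4) = -8)
H = -49/6 (H = -1/6*49 = -49/6 ≈ -8.1667)
-61392*1/((H - 131)*d(-7, 8)) = -61392*(-1/(8*(-49/6 - 131))) = -61392/((-8*(-835/6))) = -61392/3340/3 = -61392*3/3340 = -46044/835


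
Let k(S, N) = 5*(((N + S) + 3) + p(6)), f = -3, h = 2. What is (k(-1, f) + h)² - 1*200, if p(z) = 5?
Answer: 284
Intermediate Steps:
k(S, N) = 40 + 5*N + 5*S (k(S, N) = 5*(((N + S) + 3) + 5) = 5*((3 + N + S) + 5) = 5*(8 + N + S) = 40 + 5*N + 5*S)
(k(-1, f) + h)² - 1*200 = ((40 + 5*(-3) + 5*(-1)) + 2)² - 1*200 = ((40 - 15 - 5) + 2)² - 200 = (20 + 2)² - 200 = 22² - 200 = 484 - 200 = 284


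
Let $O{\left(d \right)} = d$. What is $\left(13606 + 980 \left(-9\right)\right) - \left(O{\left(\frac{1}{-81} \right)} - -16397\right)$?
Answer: $- \frac{940490}{81} \approx -11611.0$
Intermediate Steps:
$\left(13606 + 980 \left(-9\right)\right) - \left(O{\left(\frac{1}{-81} \right)} - -16397\right) = \left(13606 + 980 \left(-9\right)\right) - \left(\frac{1}{-81} - -16397\right) = \left(13606 - 8820\right) - \left(- \frac{1}{81} + 16397\right) = 4786 - \frac{1328156}{81} = - \frac{940490}{81}$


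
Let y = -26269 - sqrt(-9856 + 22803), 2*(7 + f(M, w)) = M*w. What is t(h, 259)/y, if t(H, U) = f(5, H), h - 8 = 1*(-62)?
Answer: 1865099/345023707 - 781*sqrt(107)/345023707 ≈ 0.0053823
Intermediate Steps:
h = -54 (h = 8 + 1*(-62) = 8 - 62 = -54)
f(M, w) = -7 + M*w/2 (f(M, w) = -7 + (M*w)/2 = -7 + M*w/2)
t(H, U) = -7 + 5*H/2 (t(H, U) = -7 + (1/2)*5*H = -7 + 5*H/2)
y = -26269 - 11*sqrt(107) (y = -26269 - sqrt(12947) = -26269 - 11*sqrt(107) ≈ -26383.)
t(h, 259)/y = (-7 + (5/2)*(-54))/(-26269 - 11*sqrt(107)) = (-7 - 135)/(-26269 - 11*sqrt(107)) = -142/(-26269 - 11*sqrt(107))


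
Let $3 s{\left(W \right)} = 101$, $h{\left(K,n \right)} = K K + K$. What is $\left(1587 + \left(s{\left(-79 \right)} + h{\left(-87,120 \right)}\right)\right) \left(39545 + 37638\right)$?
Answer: $\frac{2107713364}{3} \approx 7.0257 \cdot 10^{8}$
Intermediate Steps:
$h{\left(K,n \right)} = K + K^{2}$ ($h{\left(K,n \right)} = K^{2} + K = K + K^{2}$)
$s{\left(W \right)} = \frac{101}{3}$ ($s{\left(W \right)} = \frac{1}{3} \cdot 101 = \frac{101}{3}$)
$\left(1587 + \left(s{\left(-79 \right)} + h{\left(-87,120 \right)}\right)\right) \left(39545 + 37638\right) = \left(1587 - \left(- \frac{101}{3} + 87 \left(1 - 87\right)\right)\right) \left(39545 + 37638\right) = \left(1587 + \left(\frac{101}{3} - -7482\right)\right) 77183 = \left(1587 + \left(\frac{101}{3} + 7482\right)\right) 77183 = \left(1587 + \frac{22547}{3}\right) 77183 = \frac{27308}{3} \cdot 77183 = \frac{2107713364}{3}$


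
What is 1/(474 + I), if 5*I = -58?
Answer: 5/2312 ≈ 0.0021626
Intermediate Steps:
I = -58/5 (I = (1/5)*(-58) = -58/5 ≈ -11.600)
1/(474 + I) = 1/(474 - 58/5) = 1/(2312/5) = 5/2312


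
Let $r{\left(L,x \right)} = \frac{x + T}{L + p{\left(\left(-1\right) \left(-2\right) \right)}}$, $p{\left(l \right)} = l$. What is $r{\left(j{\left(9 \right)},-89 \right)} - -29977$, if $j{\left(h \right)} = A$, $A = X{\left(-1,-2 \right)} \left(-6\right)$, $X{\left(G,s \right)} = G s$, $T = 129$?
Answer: $29973$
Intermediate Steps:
$A = -12$ ($A = \left(-1\right) \left(-2\right) \left(-6\right) = 2 \left(-6\right) = -12$)
$j{\left(h \right)} = -12$
$r{\left(L,x \right)} = \frac{129 + x}{2 + L}$ ($r{\left(L,x \right)} = \frac{x + 129}{L - -2} = \frac{129 + x}{L + 2} = \frac{129 + x}{2 + L}$)
$r{\left(j{\left(9 \right)},-89 \right)} - -29977 = \frac{129 - 89}{2 - 12} - -29977 = \frac{1}{-10} \cdot 40 + 29977 = \left(- \frac{1}{10}\right) 40 + 29977 = -4 + 29977 = 29973$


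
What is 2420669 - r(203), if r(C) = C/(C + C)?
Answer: 4841337/2 ≈ 2.4207e+6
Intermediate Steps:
r(C) = 1/2 (r(C) = C/((2*C)) = C*(1/(2*C)) = 1/2)
2420669 - r(203) = 2420669 - 1*1/2 = 2420669 - 1/2 = 4841337/2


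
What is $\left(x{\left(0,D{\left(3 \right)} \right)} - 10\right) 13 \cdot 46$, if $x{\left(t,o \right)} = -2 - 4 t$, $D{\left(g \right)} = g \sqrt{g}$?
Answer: $-7176$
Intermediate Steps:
$D{\left(g \right)} = g^{\frac{3}{2}}$
$\left(x{\left(0,D{\left(3 \right)} \right)} - 10\right) 13 \cdot 46 = \left(\left(-2 - 0\right) - 10\right) 13 \cdot 46 = \left(\left(-2 + 0\right) - 10\right) 13 \cdot 46 = \left(-2 - 10\right) 13 \cdot 46 = \left(-12\right) 13 \cdot 46 = \left(-156\right) 46 = -7176$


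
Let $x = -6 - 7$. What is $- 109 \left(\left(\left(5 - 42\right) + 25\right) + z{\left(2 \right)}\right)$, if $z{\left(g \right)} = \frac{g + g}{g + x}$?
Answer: $\frac{14824}{11} \approx 1347.6$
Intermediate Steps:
$x = -13$ ($x = -6 - 7 = -13$)
$z{\left(g \right)} = \frac{2 g}{-13 + g}$ ($z{\left(g \right)} = \frac{g + g}{g - 13} = \frac{2 g}{-13 + g}$)
$- 109 \left(\left(\left(5 - 42\right) + 25\right) + z{\left(2 \right)}\right) = - 109 \left(\left(\left(5 - 42\right) + 25\right) + 2 \cdot 2 \frac{1}{-13 + 2}\right) = - 109 \left(\left(-37 + 25\right) + 2 \cdot 2 \frac{1}{-11}\right) = - 109 \left(-12 + 2 \cdot 2 \left(- \frac{1}{11}\right)\right) = - 109 \left(-12 - \frac{4}{11}\right) = \left(-109\right) \left(- \frac{136}{11}\right) = \frac{14824}{11}$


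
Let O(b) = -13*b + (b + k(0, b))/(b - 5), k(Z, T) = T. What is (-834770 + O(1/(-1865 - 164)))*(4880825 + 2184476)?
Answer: -60707787817389523712/10293117 ≈ -5.8979e+12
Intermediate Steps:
O(b) = -13*b + 2*b/(-5 + b) (O(b) = -13*b + (b + b)/(b - 5) = -13*b + (2*b)/(-5 + b) = -13*b + 2*b/(-5 + b))
(-834770 + O(1/(-1865 - 164)))*(4880825 + 2184476) = (-834770 + (67 - 13/(-1865 - 164))/((-1865 - 164)*(-5 + 1/(-1865 - 164))))*(4880825 + 2184476) = (-834770 + (67 - 13/(-2029))/((-2029)*(-5 + 1/(-2029))))*7065301 = (-834770 - (67 - 13*(-1/2029))/(2029*(-5 - 1/2029)))*7065301 = (-834770 - (67 + 13/2029)/(2029*(-10146/2029)))*7065301 = (-834770 - 1/2029*(-2029/10146)*135956/2029)*7065301 = (-834770 + 67978/10293117)*7065301 = -8592385210112/10293117*7065301 = -60707787817389523712/10293117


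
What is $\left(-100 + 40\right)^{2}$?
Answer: $3600$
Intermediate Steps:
$\left(-100 + 40\right)^{2} = \left(-60\right)^{2} = 3600$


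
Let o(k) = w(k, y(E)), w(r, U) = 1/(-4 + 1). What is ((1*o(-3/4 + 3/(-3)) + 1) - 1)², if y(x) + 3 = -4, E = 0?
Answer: ⅑ ≈ 0.11111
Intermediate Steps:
y(x) = -7 (y(x) = -3 - 4 = -7)
w(r, U) = -⅓ (w(r, U) = 1/(-3) = -⅓)
o(k) = -⅓
((1*o(-3/4 + 3/(-3)) + 1) - 1)² = ((1*(-⅓) + 1) - 1)² = ((-⅓ + 1) - 1)² = (⅔ - 1)² = (-⅓)² = ⅑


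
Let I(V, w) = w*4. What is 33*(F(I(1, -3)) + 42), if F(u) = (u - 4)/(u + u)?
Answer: 1408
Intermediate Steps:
I(V, w) = 4*w
F(u) = (-4 + u)/(2*u) (F(u) = (-4 + u)/((2*u)) = (-4 + u)*(1/(2*u)) = (-4 + u)/(2*u))
33*(F(I(1, -3)) + 42) = 33*((-4 + 4*(-3))/(2*((4*(-3)))) + 42) = 33*((½)*(-4 - 12)/(-12) + 42) = 33*((½)*(-1/12)*(-16) + 42) = 33*(⅔ + 42) = 33*(128/3) = 1408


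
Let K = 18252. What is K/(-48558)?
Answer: -3042/8093 ≈ -0.37588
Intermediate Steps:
K/(-48558) = 18252/(-48558) = 18252*(-1/48558) = -3042/8093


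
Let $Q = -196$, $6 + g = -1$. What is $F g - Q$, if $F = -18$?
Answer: $322$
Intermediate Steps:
$g = -7$ ($g = -6 - 1 = -7$)
$F g - Q = \left(-18\right) \left(-7\right) - -196 = 126 + 196 = 322$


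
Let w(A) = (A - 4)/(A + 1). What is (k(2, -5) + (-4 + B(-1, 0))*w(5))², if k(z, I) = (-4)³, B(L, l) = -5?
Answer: 17161/4 ≈ 4290.3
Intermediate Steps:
k(z, I) = -64
w(A) = (-4 + A)/(1 + A)
(k(2, -5) + (-4 + B(-1, 0))*w(5))² = (-64 + (-4 - 5)*((-4 + 5)/(1 + 5)))² = (-64 - 9/6)² = (-64 - 3/2)² = (-131/2)² = 17161/4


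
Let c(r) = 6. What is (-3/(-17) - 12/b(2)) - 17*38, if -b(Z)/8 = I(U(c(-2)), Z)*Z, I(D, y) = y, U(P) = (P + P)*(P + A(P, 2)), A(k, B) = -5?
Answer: -87781/136 ≈ -645.45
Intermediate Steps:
U(P) = 2*P*(-5 + P) (U(P) = (P + P)*(P - 5) = (2*P)*(-5 + P) = 2*P*(-5 + P))
b(Z) = -8*Z² (b(Z) = -8*Z*Z = -8*Z²)
(-3/(-17) - 12/b(2)) - 17*38 = (-3/(-17) - 12/((-8*2²))) - 17*38 = (-3*(-1/17) - 12/((-8*4))) - 646 = (3/17 - 12/(-32)) - 646 = (3/17 - 12*(-1/32)) - 646 = (3/17 + 3/8) - 646 = 75/136 - 646 = -87781/136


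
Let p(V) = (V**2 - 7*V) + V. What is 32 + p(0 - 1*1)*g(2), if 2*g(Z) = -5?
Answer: 29/2 ≈ 14.500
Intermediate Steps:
g(Z) = -5/2 (g(Z) = (1/2)*(-5) = -5/2)
p(V) = V**2 - 6*V
32 + p(0 - 1*1)*g(2) = 32 + ((0 - 1*1)*(-6 + (0 - 1*1)))*(-5/2) = 32 + ((0 - 1)*(-6 + (0 - 1)))*(-5/2) = 32 - (-6 - 1)*(-5/2) = 32 - 1*(-7)*(-5/2) = 32 + 7*(-5/2) = 32 - 35/2 = 29/2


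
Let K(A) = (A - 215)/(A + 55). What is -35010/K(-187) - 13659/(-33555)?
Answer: -8614605649/749395 ≈ -11495.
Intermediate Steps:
K(A) = (-215 + A)/(55 + A)
-35010/K(-187) - 13659/(-33555) = -35010*(55 - 187)/(-215 - 187) - 13659/(-33555) = -35010/(-402/(-132)) - 13659*(-1/33555) = -35010/((-1/132*(-402))) + 4553/11185 = -35010/67/22 + 4553/11185 = -35010*22/67 + 4553/11185 = -770220/67 + 4553/11185 = -8614605649/749395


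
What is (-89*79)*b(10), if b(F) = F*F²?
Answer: -7031000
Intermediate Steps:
b(F) = F³
(-89*79)*b(10) = -89*79*10³ = -7031*1000 = -7031000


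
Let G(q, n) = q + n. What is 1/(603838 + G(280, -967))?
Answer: 1/603151 ≈ 1.6580e-6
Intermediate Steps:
G(q, n) = n + q
1/(603838 + G(280, -967)) = 1/(603838 + (-967 + 280)) = 1/(603838 - 687) = 1/603151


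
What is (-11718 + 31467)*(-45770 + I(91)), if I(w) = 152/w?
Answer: -82252965582/91 ≈ -9.0388e+8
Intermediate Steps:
(-11718 + 31467)*(-45770 + I(91)) = (-11718 + 31467)*(-45770 + 152/91) = 19749*(-45770 + 152*(1/91)) = 19749*(-45770 + 152/91) = 19749*(-4164918/91) = -82252965582/91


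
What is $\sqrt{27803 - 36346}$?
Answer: $i \sqrt{8543} \approx 92.428 i$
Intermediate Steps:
$\sqrt{27803 - 36346} = \sqrt{-8543} = i \sqrt{8543}$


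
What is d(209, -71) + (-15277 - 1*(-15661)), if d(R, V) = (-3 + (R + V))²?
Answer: 18609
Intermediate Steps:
d(R, V) = (-3 + R + V)²
d(209, -71) + (-15277 - 1*(-15661)) = (-3 + 209 - 71)² + (-15277 - 1*(-15661)) = 135² + (-15277 + 15661) = 18225 + 384 = 18609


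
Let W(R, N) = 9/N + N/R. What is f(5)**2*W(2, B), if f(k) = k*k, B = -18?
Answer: -11875/2 ≈ -5937.5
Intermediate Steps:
f(k) = k**2
f(5)**2*W(2, B) = (5**2)**2*(9/(-18) - 18/2) = 25**2*(9*(-1/18) - 18*1/2) = 625*(-1/2 - 9) = 625*(-19/2) = -11875/2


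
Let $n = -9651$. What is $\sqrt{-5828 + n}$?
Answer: $i \sqrt{15479} \approx 124.41 i$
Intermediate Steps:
$\sqrt{-5828 + n} = \sqrt{-5828 - 9651} = \sqrt{-15479} = i \sqrt{15479}$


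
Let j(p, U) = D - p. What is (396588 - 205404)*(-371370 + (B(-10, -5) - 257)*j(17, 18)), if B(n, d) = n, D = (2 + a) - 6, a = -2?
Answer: -69825941136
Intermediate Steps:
D = -6 (D = (2 - 2) - 6 = 0 - 6 = -6)
j(p, U) = -6 - p
(396588 - 205404)*(-371370 + (B(-10, -5) - 257)*j(17, 18)) = (396588 - 205404)*(-371370 + (-10 - 257)*(-6 - 1*17)) = 191184*(-371370 - 267*(-6 - 17)) = 191184*(-371370 - 267*(-23)) = 191184*(-371370 + 6141) = 191184*(-365229) = -69825941136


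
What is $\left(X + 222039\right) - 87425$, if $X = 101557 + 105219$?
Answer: $341390$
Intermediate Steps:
$X = 206776$
$\left(X + 222039\right) - 87425 = \left(206776 + 222039\right) - 87425 = 428815 - 87425 = 341390$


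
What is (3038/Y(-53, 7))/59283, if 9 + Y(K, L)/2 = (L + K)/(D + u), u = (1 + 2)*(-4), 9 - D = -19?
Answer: -1736/804555 ≈ -0.0021577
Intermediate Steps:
D = 28 (D = 9 - 1*(-19) = 9 + 19 = 28)
u = -12 (u = 3*(-4) = -12)
Y(K, L) = -18 + K/8 + L/8 (Y(K, L) = -18 + 2*((L + K)/(28 - 12)) = -18 + 2*((K + L)/16) = -18 + 2*((K + L)*(1/16)) = -18 + 2*(K/16 + L/16) = -18 + (K/8 + L/8) = -18 + K/8 + L/8)
(3038/Y(-53, 7))/59283 = (3038/(-18 + (⅛)*(-53) + (⅛)*7))/59283 = (3038/(-18 - 53/8 + 7/8))*(1/59283) = (3038/(-95/4))*(1/59283) = (3038*(-4/95))*(1/59283) = -12152/95*1/59283 = -1736/804555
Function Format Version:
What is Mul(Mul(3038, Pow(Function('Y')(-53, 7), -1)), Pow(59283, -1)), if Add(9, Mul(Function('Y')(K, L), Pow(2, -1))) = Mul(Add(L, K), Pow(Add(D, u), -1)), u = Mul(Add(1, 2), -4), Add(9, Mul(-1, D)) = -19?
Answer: Rational(-1736, 804555) ≈ -0.0021577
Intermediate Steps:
D = 28 (D = Add(9, Mul(-1, -19)) = Add(9, 19) = 28)
u = -12 (u = Mul(3, -4) = -12)
Function('Y')(K, L) = Add(-18, Mul(Rational(1, 8), K), Mul(Rational(1, 8), L)) (Function('Y')(K, L) = Add(-18, Mul(2, Mul(Add(L, K), Pow(Add(28, -12), -1)))) = Add(-18, Mul(2, Mul(Add(K, L), Pow(16, -1)))) = Add(-18, Mul(2, Mul(Add(K, L), Rational(1, 16)))) = Add(-18, Mul(2, Add(Mul(Rational(1, 16), K), Mul(Rational(1, 16), L)))) = Add(-18, Add(Mul(Rational(1, 8), K), Mul(Rational(1, 8), L))) = Add(-18, Mul(Rational(1, 8), K), Mul(Rational(1, 8), L)))
Mul(Mul(3038, Pow(Function('Y')(-53, 7), -1)), Pow(59283, -1)) = Mul(Mul(3038, Pow(Add(-18, Mul(Rational(1, 8), -53), Mul(Rational(1, 8), 7)), -1)), Pow(59283, -1)) = Mul(Mul(3038, Pow(Add(-18, Rational(-53, 8), Rational(7, 8)), -1)), Rational(1, 59283)) = Mul(Mul(3038, Pow(Rational(-95, 4), -1)), Rational(1, 59283)) = Mul(Mul(3038, Rational(-4, 95)), Rational(1, 59283)) = Mul(Rational(-12152, 95), Rational(1, 59283)) = Rational(-1736, 804555)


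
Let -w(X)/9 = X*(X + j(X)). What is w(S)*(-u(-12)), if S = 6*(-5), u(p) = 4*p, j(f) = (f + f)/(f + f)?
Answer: -375840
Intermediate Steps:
j(f) = 1 (j(f) = (2*f)/((2*f)) = (2*f)*(1/(2*f)) = 1)
S = -30
w(X) = -9*X*(1 + X) (w(X) = -9*X*(X + 1) = -9*X*(1 + X))
w(S)*(-u(-12)) = (-9*(-30)*(1 - 30))*(-4*(-12)) = (-9*(-30)*(-29))*(-1*(-48)) = -7830*48 = -375840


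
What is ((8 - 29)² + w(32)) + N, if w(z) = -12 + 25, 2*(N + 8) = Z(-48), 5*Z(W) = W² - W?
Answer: 3406/5 ≈ 681.20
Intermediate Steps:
Z(W) = -W/5 + W²/5 (Z(W) = (W² - W)/5 = -W/5 + W²/5)
N = 1136/5 (N = -8 + ((⅕)*(-48)*(-1 - 48))/2 = -8 + ((⅕)*(-48)*(-49))/2 = -8 + (½)*(2352/5) = -8 + 1176/5 = 1136/5 ≈ 227.20)
w(z) = 13
((8 - 29)² + w(32)) + N = ((8 - 29)² + 13) + 1136/5 = ((-21)² + 13) + 1136/5 = (441 + 13) + 1136/5 = 454 + 1136/5 = 3406/5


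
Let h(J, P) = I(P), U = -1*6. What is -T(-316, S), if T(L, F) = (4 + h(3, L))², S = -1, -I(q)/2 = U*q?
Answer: -14348944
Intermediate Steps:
U = -6
I(q) = 12*q (I(q) = -(-12)*q = 12*q)
h(J, P) = 12*P
T(L, F) = (4 + 12*L)²
-T(-316, S) = -16*(1 + 3*(-316))² = -16*(1 - 948)² = -16*(-947)² = -16*896809 = -1*14348944 = -14348944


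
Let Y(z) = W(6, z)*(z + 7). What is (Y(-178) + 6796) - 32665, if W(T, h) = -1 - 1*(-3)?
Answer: -26211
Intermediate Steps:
W(T, h) = 2 (W(T, h) = -1 + 3 = 2)
Y(z) = 14 + 2*z (Y(z) = 2*(z + 7) = 2*(7 + z) = 14 + 2*z)
(Y(-178) + 6796) - 32665 = ((14 + 2*(-178)) + 6796) - 32665 = ((14 - 356) + 6796) - 32665 = (-342 + 6796) - 32665 = 6454 - 32665 = -26211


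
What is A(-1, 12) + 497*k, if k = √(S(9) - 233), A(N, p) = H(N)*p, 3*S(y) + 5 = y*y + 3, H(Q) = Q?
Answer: -12 + 994*I*√465/3 ≈ -12.0 + 7144.8*I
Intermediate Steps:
S(y) = -⅔ + y²/3 (S(y) = -5/3 + (y*y + 3)/3 = -5/3 + (y² + 3)/3 = -5/3 + (3 + y²)/3 = -5/3 + (1 + y²/3) = -⅔ + y²/3)
A(N, p) = N*p
k = 2*I*√465/3 (k = √((-⅔ + (⅓)*9²) - 233) = √((-⅔ + (⅓)*81) - 233) = √((-⅔ + 27) - 233) = √(79/3 - 233) = √(-620/3) = 2*I*√465/3 ≈ 14.376*I)
A(-1, 12) + 497*k = -1*12 + 497*(2*I*√465/3) = -12 + 994*I*√465/3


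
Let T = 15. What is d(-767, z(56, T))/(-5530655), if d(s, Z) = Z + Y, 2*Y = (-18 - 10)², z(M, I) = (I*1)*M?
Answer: -1232/5530655 ≈ -0.00022276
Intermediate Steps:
z(M, I) = I*M
Y = 392 (Y = (-18 - 10)²/2 = (½)*(-28)² = (½)*784 = 392)
d(s, Z) = 392 + Z (d(s, Z) = Z + 392 = 392 + Z)
d(-767, z(56, T))/(-5530655) = (392 + 15*56)/(-5530655) = (392 + 840)*(-1/5530655) = 1232*(-1/5530655) = -1232/5530655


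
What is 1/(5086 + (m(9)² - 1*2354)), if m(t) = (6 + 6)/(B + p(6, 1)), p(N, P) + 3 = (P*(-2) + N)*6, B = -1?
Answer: 25/68309 ≈ 0.00036598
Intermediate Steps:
p(N, P) = -3 - 12*P + 6*N (p(N, P) = -3 + (P*(-2) + N)*6 = -3 + (-2*P + N)*6 = -3 + (N - 2*P)*6 = -3 + (-12*P + 6*N) = -3 - 12*P + 6*N)
m(t) = ⅗ (m(t) = (6 + 6)/(-1 + (-3 - 12*1 + 6*6)) = 12/(-1 + (-3 - 12 + 36)) = 12/(-1 + 21) = 12/20 = 12*(1/20) = ⅗)
1/(5086 + (m(9)² - 1*2354)) = 1/(5086 + ((⅗)² - 1*2354)) = 1/(5086 + (9/25 - 2354)) = 1/(5086 - 58841/25) = 1/(68309/25) = 25/68309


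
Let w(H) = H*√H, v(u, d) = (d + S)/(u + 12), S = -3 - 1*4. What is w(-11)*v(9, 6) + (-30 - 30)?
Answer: -60 + 11*I*√11/21 ≈ -60.0 + 1.7373*I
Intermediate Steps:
S = -7 (S = -3 - 4 = -7)
v(u, d) = (-7 + d)/(12 + u) (v(u, d) = (d - 7)/(u + 12) = (-7 + d)/(12 + u))
w(H) = H^(3/2)
w(-11)*v(9, 6) + (-30 - 30) = (-11)^(3/2)*((-7 + 6)/(12 + 9)) + (-30 - 30) = (-11*I*√11)*(-1/21) - 60 = (-11*I*√11)*((1/21)*(-1)) - 60 = -11*I*√11*(-1/21) - 60 = 11*I*√11/21 - 60 = -60 + 11*I*√11/21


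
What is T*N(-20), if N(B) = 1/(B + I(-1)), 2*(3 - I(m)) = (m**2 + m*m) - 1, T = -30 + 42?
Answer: -24/35 ≈ -0.68571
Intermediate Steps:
T = 12
I(m) = 7/2 - m**2 (I(m) = 3 - ((m**2 + m*m) - 1)/2 = 3 - ((m**2 + m**2) - 1)/2 = 3 - (2*m**2 - 1)/2 = 3 - (-1 + 2*m**2)/2 = 3 + (1/2 - m**2) = 7/2 - m**2)
N(B) = 1/(5/2 + B) (N(B) = 1/(B + (7/2 - 1*(-1)**2)) = 1/(B + (7/2 - 1*1)) = 1/(B + (7/2 - 1)) = 1/(B + 5/2) = 1/(5/2 + B))
T*N(-20) = 12*(2/(5 + 2*(-20))) = 12*(2/(5 - 40)) = 12*(2/(-35)) = 12*(2*(-1/35)) = 12*(-2/35) = -24/35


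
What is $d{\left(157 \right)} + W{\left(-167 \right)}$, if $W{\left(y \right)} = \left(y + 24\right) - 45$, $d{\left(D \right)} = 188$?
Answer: $0$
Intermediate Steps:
$W{\left(y \right)} = -21 + y$ ($W{\left(y \right)} = \left(24 + y\right) - 45 = -21 + y$)
$d{\left(157 \right)} + W{\left(-167 \right)} = 188 - 188 = 0$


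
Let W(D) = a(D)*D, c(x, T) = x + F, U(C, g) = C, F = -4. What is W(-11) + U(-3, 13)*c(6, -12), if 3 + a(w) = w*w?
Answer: -1304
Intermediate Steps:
c(x, T) = -4 + x (c(x, T) = x - 4 = -4 + x)
a(w) = -3 + w**2 (a(w) = -3 + w*w = -3 + w**2)
W(D) = D*(-3 + D**2) (W(D) = (-3 + D**2)*D = D*(-3 + D**2))
W(-11) + U(-3, 13)*c(6, -12) = -11*(-3 + (-11)**2) - 3*(-4 + 6) = -11*(-3 + 121) - 3*2 = -11*118 - 6 = -1298 - 6 = -1304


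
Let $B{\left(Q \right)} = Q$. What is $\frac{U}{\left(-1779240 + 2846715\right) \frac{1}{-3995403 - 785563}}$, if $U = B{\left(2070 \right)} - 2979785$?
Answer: $\frac{2847270834538}{213495} \approx 1.3336 \cdot 10^{7}$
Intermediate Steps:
$U = -2977715$ ($U = 2070 - 2979785 = -2977715$)
$\frac{U}{\left(-1779240 + 2846715\right) \frac{1}{-3995403 - 785563}} = - \frac{2977715}{\left(-1779240 + 2846715\right) \frac{1}{-3995403 - 785563}} = - \frac{2977715}{1067475 \frac{1}{-4780966}} = - \frac{2977715}{1067475 \left(- \frac{1}{4780966}\right)} = - \frac{2977715}{- \frac{1067475}{4780966}} = \left(-2977715\right) \left(- \frac{4780966}{1067475}\right) = \frac{2847270834538}{213495}$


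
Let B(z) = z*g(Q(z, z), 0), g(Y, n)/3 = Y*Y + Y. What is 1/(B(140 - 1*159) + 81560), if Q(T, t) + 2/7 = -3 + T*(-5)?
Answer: -49/19753066 ≈ -2.4806e-6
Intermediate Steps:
Q(T, t) = -23/7 - 5*T (Q(T, t) = -2/7 + (-3 + T*(-5)) = -2/7 + (-3 - 5*T) = -23/7 - 5*T)
g(Y, n) = 3*Y + 3*Y**2 (g(Y, n) = 3*(Y*Y + Y) = 3*(Y**2 + Y) = 3*(Y + Y**2) = 3*Y + 3*Y**2)
B(z) = 3*z*(-23/7 - 5*z)*(-16/7 - 5*z) (B(z) = z*(3*(-23/7 - 5*z)*(1 + (-23/7 - 5*z))) = z*(3*(-23/7 - 5*z)*(-16/7 - 5*z)) = 3*z*(-23/7 - 5*z)*(-16/7 - 5*z))
1/(B(140 - 1*159) + 81560) = 1/(3*(140 - 1*159)*(16 + 35*(140 - 1*159))*(23 + 35*(140 - 1*159))/49 + 81560) = 1/(3*(140 - 159)*(16 + 35*(140 - 159))*(23 + 35*(140 - 159))/49 + 81560) = 1/((3/49)*(-19)*(16 + 35*(-19))*(23 + 35*(-19)) + 81560) = 1/((3/49)*(-19)*(16 - 665)*(23 - 665) + 81560) = 1/((3/49)*(-19)*(-649)*(-642) + 81560) = 1/(-23749506/49 + 81560) = 1/(-19753066/49) = -49/19753066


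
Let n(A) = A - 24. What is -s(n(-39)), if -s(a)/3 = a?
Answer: -189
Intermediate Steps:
n(A) = -24 + A
s(a) = -3*a
-s(n(-39)) = -(-3)*(-24 - 39) = -(-3)*(-63) = -1*189 = -189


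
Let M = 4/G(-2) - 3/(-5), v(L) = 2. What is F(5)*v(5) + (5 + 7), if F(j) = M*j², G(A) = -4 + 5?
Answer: 242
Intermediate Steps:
G(A) = 1
M = 23/5 (M = 4/1 - 3/(-5) = 4*1 - 3*(-⅕) = 4 + ⅗ = 23/5 ≈ 4.6000)
F(j) = 23*j²/5
F(5)*v(5) + (5 + 7) = ((23/5)*5²)*2 + (5 + 7) = ((23/5)*25)*2 + 12 = 115*2 + 12 = 230 + 12 = 242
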